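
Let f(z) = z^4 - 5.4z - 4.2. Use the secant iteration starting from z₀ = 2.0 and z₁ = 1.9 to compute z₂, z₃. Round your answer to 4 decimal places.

1.9588, 1.9612

f(2.0) = 1.000000, f(1.9) = -1.427900
z₂ = 1.900000 − (-1.427900)·(1.900000 − 2.000000) / (-1.427900 − 1.000000) = 1.900000 − (0.142790)/(-2.427900) = 1.958812
f(1.958812) = -0.055439
z₃ = 1.958812 − (-0.055439)·(1.958812 − 1.900000) / (-0.055439 − (-1.427900)) = 1.958812 − (-0.003260)/(1.372461) = 1.961188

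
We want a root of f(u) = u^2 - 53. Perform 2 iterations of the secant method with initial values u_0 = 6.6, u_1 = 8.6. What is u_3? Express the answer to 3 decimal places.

7.275

f(6.6) = -9.44000, f(8.6) = 20.96000
u_2 = 8.60000 − 20.96000·(8.60000 − 6.60000) / (20.96000 − (-9.44000)) = 8.60000 − (41.92000)/(30.40000) = 7.22105
f(7.22105) = -0.85640
u_3 = 7.22105 − (-0.85640)·(7.22105 − 8.60000) / (-0.85640 − 20.96000) = 7.22105 − (1.18093)/(-21.81640) = 7.27518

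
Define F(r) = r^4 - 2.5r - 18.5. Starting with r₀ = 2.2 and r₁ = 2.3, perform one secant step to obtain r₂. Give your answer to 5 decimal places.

2.21333

F(2.2) = -0.5744000, F(2.3) = 3.7341000
r₂ = 2.3000000 − 3.7341000·(2.3000000 − 2.2000000) / (3.7341000 − (-0.5744000)) = 2.3000000 − (0.3734100)/(4.3085000) = 2.2133318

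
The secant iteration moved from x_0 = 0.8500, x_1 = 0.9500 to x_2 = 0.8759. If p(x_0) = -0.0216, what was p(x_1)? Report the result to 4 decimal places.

0.0618

The secant line through (0.8500, -0.0216) and (0.9500, p(x_1)) crosses zero at x_2 = 0.8759.
So (0.8500, -0.0216), (0.9500, p(x_1)), (0.8759, 0) are collinear:
p(x_1) = -0.0216 · (0.9500 − 0.8759) / (0.8500 − 0.8759) = -0.0216 · (0.074100)/(-0.025900) = 0.061798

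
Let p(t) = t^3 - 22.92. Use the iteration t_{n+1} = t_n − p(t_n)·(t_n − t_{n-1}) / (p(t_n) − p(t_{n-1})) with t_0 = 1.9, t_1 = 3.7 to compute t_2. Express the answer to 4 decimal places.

p(1.9) = -16.061000, p(3.7) = 27.733000
t_2 = 3.700000 − 27.733000·(3.700000 − 1.900000) / (27.733000 − (-16.061000)) = 3.700000 − (49.919400)/(43.794000) = 2.560132

2.5601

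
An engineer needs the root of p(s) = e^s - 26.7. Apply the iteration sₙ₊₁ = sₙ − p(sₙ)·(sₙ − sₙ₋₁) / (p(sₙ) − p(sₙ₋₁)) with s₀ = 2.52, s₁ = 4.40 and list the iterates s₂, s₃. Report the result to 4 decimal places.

p(2.52) = -14.271403, p(4.40) = 54.750869
s₂ = 4.400000 − 54.750869·(4.400000 − 2.520000) / (54.750869 − (-14.271403)) = 4.400000 − (102.931633)/(69.022272) = 2.908719
p(2.908719) = -8.366709
s₃ = 2.908719 − (-8.366709)·(2.908719 − 4.400000) / (-8.366709 − 54.750869) = 2.908719 − (12.477119)/(-63.117578) = 3.106399

2.9087, 3.1064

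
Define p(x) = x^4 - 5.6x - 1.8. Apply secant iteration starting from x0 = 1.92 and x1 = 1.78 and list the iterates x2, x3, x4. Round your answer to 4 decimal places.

1.8675, 1.8726, 1.8721

p(1.92) = 1.037545, p(1.78) = -1.729241
x2 = 1.780000 − (-1.729241)·(1.780000 − 1.920000) / (-1.729241 − 1.037545) = 1.780000 − (0.242094)/(-2.766786) = 1.867500
p(1.867500) = -0.094951
x3 = 1.867500 − (-0.094951)·(1.867500 − 1.780000) / (-0.094951 − (-1.729241)) = 1.867500 − (-0.008308)/(1.634290) = 1.872584
p(1.872584) = 0.009563
x4 = 1.872584 − 0.009563·(1.872584 − 1.867500) / (0.009563 − (-0.094951)) = 1.872584 − (0.000049)/(0.104514) = 1.872119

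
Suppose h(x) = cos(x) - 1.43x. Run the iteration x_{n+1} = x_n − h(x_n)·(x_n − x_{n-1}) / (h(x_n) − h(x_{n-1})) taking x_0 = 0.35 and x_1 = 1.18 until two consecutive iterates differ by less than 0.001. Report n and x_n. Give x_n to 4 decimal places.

h(0.35) = 0.438873, h(1.18) = -1.306475
x_2 = 1.180000 − (-1.306475)·(0.830000)/(-1.745348) = 0.558706;  |Δ| = 0.621294
h(0.558706) = 0.048992
x_3 = 0.558706 − 0.048992·(-0.621294)/(1.355468) = 0.581162;  |Δ| = 0.022456
h(0.581162) = 0.004763
x_4 = 0.581162 − 0.004763·(0.022456)/(-0.044229) = 0.583581;  |Δ| = 0.002419
h(0.583581) = -0.000025
x_5 = 0.583581 − (-0.000025)·(0.002419)/(-0.004789) = 0.583568;  |Δ| = 0.000013
|x_5 − x_4| = 0.000013 < 0.001

n = 5, x_n = 0.5836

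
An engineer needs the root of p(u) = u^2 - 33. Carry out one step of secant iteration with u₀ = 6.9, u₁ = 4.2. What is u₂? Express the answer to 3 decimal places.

p(6.9) = 14.61000, p(4.2) = -15.36000
u₂ = 4.20000 − (-15.36000)·(4.20000 − 6.90000) / (-15.36000 − 14.61000) = 4.20000 − (41.47200)/(-29.97000) = 5.58378

5.584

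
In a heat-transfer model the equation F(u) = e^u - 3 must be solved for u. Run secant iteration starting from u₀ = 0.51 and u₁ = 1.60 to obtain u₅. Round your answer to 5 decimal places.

F(0.51) = -1.3347088, F(1.60) = 1.9530324
u₂ = 1.6000000 − 1.9530324·(1.6000000 − 0.5100000) / (1.9530324 − (-1.3347088)) = 1.6000000 − (2.1288053)/(3.2877412) = 0.9525022
F(0.9525022) = -0.4078124
u₃ = 0.9525022 − (-0.4078124)·(0.9525022 − 1.6000000) / (-0.4078124 − 1.9530324) = 0.9525022 − (0.2640576)/(-2.3608448) = 1.0643510
F(1.0643510) = -0.1010432
u₄ = 1.0643510 − (-0.1010432)·(1.0643510 − 0.9525022) / (-0.1010432 − (-0.4078124)) = 1.0643510 − (-0.0113016)/(0.3067692) = 1.1011915
F(1.1011915) = 0.0077478
u₅ = 1.1011915 − 0.0077478·(1.1011915 − 1.0643510) / (0.0077478 − (-0.1010432)) = 1.1011915 − (0.0002854)/(0.1087909) = 1.0985679

1.09857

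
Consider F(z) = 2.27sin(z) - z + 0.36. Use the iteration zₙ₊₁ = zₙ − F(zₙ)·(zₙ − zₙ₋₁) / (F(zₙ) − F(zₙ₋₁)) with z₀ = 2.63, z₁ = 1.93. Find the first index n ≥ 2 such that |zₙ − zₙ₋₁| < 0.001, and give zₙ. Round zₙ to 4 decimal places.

F(2.63) = -1.158684, F(1.93) = 0.555122
z₂ = 1.930000 − 0.555122·(-0.700000)/(1.713806) = 2.156738;  |Δ| = 0.226738
F(2.156738) = 0.094607
z₃ = 2.156738 − 0.094607·(0.226738)/(-0.460515) = 2.203319;  |Δ| = 0.046580
F(2.203319) = -0.012475
z₄ = 2.203319 − (-0.012475)·(0.046580)/(-0.107082) = 2.197892;  |Δ| = 0.005427
F(2.197892) = 0.000207
z₅ = 2.197892 − 0.000207·(-0.005427)/(0.012682) = 2.197981;  |Δ| = 0.000089
|z₅ − z₄| = 0.000089 < 0.001

n = 5, zₙ = 2.1980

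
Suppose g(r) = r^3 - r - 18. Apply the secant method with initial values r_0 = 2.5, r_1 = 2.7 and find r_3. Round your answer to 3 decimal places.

g(2.5) = -4.87500, g(2.7) = -1.01700
r_2 = 2.70000 − (-1.01700)·(2.70000 − 2.50000) / (-1.01700 − (-4.87500)) = 2.70000 − (-0.20340)/(3.85800) = 2.75272
g(2.75272) = 0.10596
r_3 = 2.75272 − 0.10596·(2.75272 − 2.70000) / (0.10596 − (-1.01700)) = 2.75272 − (0.00559)/(1.12296) = 2.74775

2.748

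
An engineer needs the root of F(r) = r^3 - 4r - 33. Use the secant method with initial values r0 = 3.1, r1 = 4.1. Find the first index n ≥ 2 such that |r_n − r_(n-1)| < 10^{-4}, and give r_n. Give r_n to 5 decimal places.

n = 6, r_n = 3.62119

F(3.1) = -15.6090000, F(4.1) = 19.5210000
r2 = 4.1000000 − 19.5210000·(1.0000000)/(35.1300000) = 3.5443211;  |Δ| = 0.5556789
F(3.5443211) = -2.6527714
r3 = 3.5443211 − (-2.6527714)·(-0.5556789)/(-22.1737714) = 3.6108000;  |Δ| = 0.0664790
F(3.6108000) = -0.3660334
r4 = 3.6108000 − (-0.3660334)·(0.0664790)/(2.2867379) = 3.6214412;  |Δ| = 0.0106411
F(3.6214412) = 0.0088437
r5 = 3.6214412 − 0.0088437·(0.0106411)/(0.3748772) = 3.6211902;  |Δ| = 0.0002510
F(3.6211902) = -0.0000283
r6 = 3.6211902 − (-0.0000283)·(-0.0002510)/(-0.0088721) = 3.6211910;  |Δ| = 0.0000008
|r6 − r5| = 0.0000008 < 10^{-4}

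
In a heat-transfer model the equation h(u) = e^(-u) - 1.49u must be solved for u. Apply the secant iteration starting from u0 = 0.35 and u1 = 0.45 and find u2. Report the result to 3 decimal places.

h(0.35) = 0.18319, h(0.45) = -0.03287
u2 = 0.45000 − (-0.03287)·(0.45000 − 0.35000) / (-0.03287 − 0.18319) = 0.45000 − (-0.00329)/(-0.21606) = 0.43479

0.435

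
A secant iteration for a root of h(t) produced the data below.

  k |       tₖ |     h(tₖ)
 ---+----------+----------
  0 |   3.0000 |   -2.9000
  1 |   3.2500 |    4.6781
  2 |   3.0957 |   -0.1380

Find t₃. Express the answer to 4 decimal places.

t₃ = 3.0957 − (-0.1380)·(3.0957 − 3.2500) / (-0.1380 − 4.6781)
   = 3.0957 − (0.021293)/(-4.816100) = 3.100121

3.1001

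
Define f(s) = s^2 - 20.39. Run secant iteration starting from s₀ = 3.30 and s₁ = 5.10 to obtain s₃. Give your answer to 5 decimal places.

f(3.30) = -9.5000000, f(5.10) = 5.6200000
s₂ = 5.1000000 − 5.6200000·(5.1000000 − 3.3000000) / (5.6200000 − (-9.5000000)) = 5.1000000 − (10.1160000)/(15.1200000) = 4.4309524
f(4.4309524) = -0.7566610
s₃ = 4.4309524 − (-0.7566610)·(4.4309524 − 5.1000000) / (-0.7566610 − 5.6200000) = 4.4309524 − (0.5062422)/(-6.3766610) = 4.5103422

4.51034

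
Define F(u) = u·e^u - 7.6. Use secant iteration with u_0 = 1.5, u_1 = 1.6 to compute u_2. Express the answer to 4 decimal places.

1.5730

F(1.5) = -0.877466, F(1.6) = 0.324852
u_2 = 1.600000 − 0.324852·(1.600000 − 1.500000) / (0.324852 − (-0.877466)) = 1.600000 − (0.032485)/(1.202318) = 1.572981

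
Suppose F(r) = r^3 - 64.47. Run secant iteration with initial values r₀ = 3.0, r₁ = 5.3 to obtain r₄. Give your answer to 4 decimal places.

F(3.0) = -37.470000, F(5.3) = 84.407000
r₂ = 5.300000 − 84.407000·(5.300000 − 3.000000) / (84.407000 − (-37.470000)) = 5.300000 − (194.136100)/(121.877000) = 3.707115
F(3.707115) = -13.524243
r₃ = 3.707115 − (-13.524243)·(3.707115 − 5.300000) / (-13.524243 − 84.407000) = 3.707115 − (21.542570)/(-97.931243) = 3.927091
F(3.927091) = -3.906229
r₄ = 3.927091 − (-3.906229)·(3.927091 − 3.707115) / (-3.906229 − (-13.524243)) = 3.927091 − (-0.859279)/(9.618014) = 4.016432

4.0164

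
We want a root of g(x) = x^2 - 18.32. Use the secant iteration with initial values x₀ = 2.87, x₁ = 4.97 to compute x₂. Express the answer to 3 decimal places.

g(2.87) = -10.08310, g(4.97) = 6.38090
x₂ = 4.97000 − 6.38090·(4.97000 − 2.87000) / (6.38090 − (-10.08310)) = 4.97000 − (13.39989)/(16.46400) = 4.15611

4.156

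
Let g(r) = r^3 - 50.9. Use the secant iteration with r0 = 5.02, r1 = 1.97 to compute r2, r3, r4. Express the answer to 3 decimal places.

3.080, 4.196, 3.622

g(5.02) = 75.60601, g(1.97) = -43.25463
r2 = 1.97000 − (-43.25463)·(1.97000 − 5.02000) / (-43.25463 − 75.60601) = 1.97000 − (131.92661)/(-118.86063) = 3.07993
g(3.07993) = -21.68397
r3 = 3.07993 − (-21.68397)·(3.07993 − 1.97000) / (-21.68397 − (-43.25463)) = 3.07993 − (-24.06762)/(21.57066) = 4.19568
g(4.19568) = 22.95984
r4 = 4.19568 − 22.95984·(4.19568 − 3.07993) / (22.95984 − (-21.68397)) = 4.19568 − (25.61761)/(44.64381) = 3.62186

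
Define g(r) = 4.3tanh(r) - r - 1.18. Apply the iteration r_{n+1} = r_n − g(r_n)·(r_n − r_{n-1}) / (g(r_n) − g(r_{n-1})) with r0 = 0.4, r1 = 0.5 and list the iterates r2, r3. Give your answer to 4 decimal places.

0.3788, 0.3802

g(0.4) = 0.053781, g(0.5) = 0.307104
r2 = 0.500000 − 0.307104·(0.500000 − 0.400000) / (0.307104 − 0.053781) = 0.500000 − (0.030710)/(0.253323) = 0.378770
g(0.378770) = -0.003723
r3 = 0.378770 − (-0.003723)·(0.378770 − 0.500000) / (-0.003723 − 0.307104) = 0.378770 − (0.000451)/(-0.310827) = 0.380222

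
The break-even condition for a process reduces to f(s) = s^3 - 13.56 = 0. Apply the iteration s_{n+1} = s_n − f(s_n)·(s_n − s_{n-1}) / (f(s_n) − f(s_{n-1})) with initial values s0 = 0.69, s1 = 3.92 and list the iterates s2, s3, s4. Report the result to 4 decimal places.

f(0.69) = -13.231491, f(3.92) = 46.676288
s2 = 3.920000 − 46.676288·(3.920000 − 0.690000) / (46.676288 − (-13.231491)) = 3.920000 − (150.764410)/(59.907779) = 1.403392
f(1.403392) = -10.796008
s3 = 1.403392 − (-10.796008)·(1.403392 − 3.920000) / (-10.796008 − 46.676288) = 1.403392 − (27.169323)/(-57.472296) = 1.876129
f(1.876129) = -6.956283
s4 = 1.876129 − (-6.956283)·(1.876129 − 1.403392) / (-6.956283 − (-10.796008)) = 1.876129 − (-3.288498)/(3.839725) = 2.732570

1.4034, 1.8761, 2.7326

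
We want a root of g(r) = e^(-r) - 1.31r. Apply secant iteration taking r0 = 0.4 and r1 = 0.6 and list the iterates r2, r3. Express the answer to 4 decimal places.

g(0.4) = 0.146320, g(0.6) = -0.237188
r2 = 0.600000 − (-0.237188)·(0.600000 − 0.400000) / (-0.237188 − 0.146320) = 0.600000 − (-0.047438)/(-0.383508) = 0.476306
g(0.476306) = -0.002888
r3 = 0.476306 − (-0.002888)·(0.476306 − 0.600000) / (-0.002888 − (-0.237188)) = 0.476306 − (0.000357)/(0.234301) = 0.474782

0.4763, 0.4748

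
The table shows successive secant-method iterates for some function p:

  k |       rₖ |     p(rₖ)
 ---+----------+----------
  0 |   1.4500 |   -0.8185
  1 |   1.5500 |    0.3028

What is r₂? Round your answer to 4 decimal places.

r₂ = 1.5500 − 0.3028·(1.5500 − 1.4500) / (0.3028 − (-0.8185))
   = 1.5500 − (0.030280)/(1.121300) = 1.522996

1.5230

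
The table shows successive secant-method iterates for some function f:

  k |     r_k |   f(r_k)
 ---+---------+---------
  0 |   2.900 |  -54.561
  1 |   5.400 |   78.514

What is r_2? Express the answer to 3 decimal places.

3.925

r_2 = 5.400 − 78.514·(5.400 − 2.900) / (78.514 − (-54.561))
   = 5.400 − (196.28500)/(133.07500) = 3.92500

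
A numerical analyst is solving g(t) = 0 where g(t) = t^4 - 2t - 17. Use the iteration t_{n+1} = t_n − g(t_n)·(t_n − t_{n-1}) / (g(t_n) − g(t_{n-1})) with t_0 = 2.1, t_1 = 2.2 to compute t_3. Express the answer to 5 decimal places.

2.14814

g(2.1) = -1.7519000, g(2.2) = 2.0256000
t_2 = 2.2000000 − 2.0256000·(2.2000000 − 2.1000000) / (2.0256000 − (-1.7519000)) = 2.2000000 − (0.2025600)/(3.7775000) = 2.1463772
g(2.1463772) = -0.0689023
t_3 = 2.1463772 − (-0.0689023)·(2.1463772 − 2.2000000) / (-0.0689023 − 2.0256000) = 2.1463772 − (0.0036947)/(-2.0945023) = 2.1481412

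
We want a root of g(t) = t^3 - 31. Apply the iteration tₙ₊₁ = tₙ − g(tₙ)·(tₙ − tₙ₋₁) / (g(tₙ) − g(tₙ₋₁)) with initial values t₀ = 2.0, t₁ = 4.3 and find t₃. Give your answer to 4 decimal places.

g(2.0) = -23.000000, g(4.3) = 48.507000
t₂ = 4.300000 − 48.507000·(4.300000 − 2.000000) / (48.507000 − (-23.000000)) = 4.300000 − (111.566100)/(71.507000) = 2.739788
g(2.739788) = -10.433957
t₃ = 2.739788 − (-10.433957)·(2.739788 − 4.300000) / (-10.433957 − 48.507000) = 2.739788 − (16.279188)/(-58.940957) = 3.015983

3.0160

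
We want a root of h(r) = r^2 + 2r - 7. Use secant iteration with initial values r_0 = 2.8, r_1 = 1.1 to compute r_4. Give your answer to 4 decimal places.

1.8280

h(2.8) = 6.440000, h(1.1) = -3.590000
r_2 = 1.100000 − (-3.590000)·(1.100000 − 2.800000) / (-3.590000 − 6.440000) = 1.100000 − (6.103000)/(-10.030000) = 1.708475
h(1.708475) = -0.664165
r_3 = 1.708475 − (-0.664165)·(1.708475 − 1.100000) / (-0.664165 − (-3.590000)) = 1.708475 − (-0.404128)/(2.925835) = 1.846599
h(1.846599) = 0.103123
r_4 = 1.846599 − 0.103123·(1.846599 − 1.708475) / (0.103123 − (-0.664165)) = 1.846599 − (0.014244)/(0.767289) = 1.828035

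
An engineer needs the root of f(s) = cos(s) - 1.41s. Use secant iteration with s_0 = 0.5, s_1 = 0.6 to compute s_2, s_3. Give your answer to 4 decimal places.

0.5893, 0.5895

f(0.5) = 0.172583, f(0.6) = -0.020664
s_2 = 0.600000 − (-0.020664)·(0.600000 − 0.500000) / (-0.020664 − 0.172583) = 0.600000 − (-0.002066)/(-0.193247) = 0.589307
f(0.589307) = 0.000404
s_3 = 0.589307 − 0.000404·(0.589307 − 0.600000) / (0.000404 − (-0.020664)) = 0.589307 − (-0.000004)/(0.021068) = 0.589512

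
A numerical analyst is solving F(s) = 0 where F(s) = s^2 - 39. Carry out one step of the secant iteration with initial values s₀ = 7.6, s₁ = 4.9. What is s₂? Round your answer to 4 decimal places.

F(7.6) = 18.760000, F(4.9) = -14.990000
s₂ = 4.900000 − (-14.990000)·(4.900000 − 7.600000) / (-14.990000 − 18.760000) = 4.900000 − (40.473000)/(-33.750000) = 6.099200

6.0992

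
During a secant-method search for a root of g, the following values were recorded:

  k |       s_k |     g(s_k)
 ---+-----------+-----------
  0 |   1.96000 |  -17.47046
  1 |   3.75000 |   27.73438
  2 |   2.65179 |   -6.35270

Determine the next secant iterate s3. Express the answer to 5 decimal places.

s3 = 2.65179 − (-6.35270)·(2.65179 − 3.75000) / (-6.35270 − 27.73438)
   = 2.65179 − (6.9765987)/(-34.0870800) = 2.8564599

2.85646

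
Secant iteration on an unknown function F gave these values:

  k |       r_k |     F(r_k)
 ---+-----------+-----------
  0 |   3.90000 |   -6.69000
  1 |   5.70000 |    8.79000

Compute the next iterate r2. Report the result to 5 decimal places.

r2 = 5.70000 − 8.79000·(5.70000 − 3.90000) / (8.79000 − (-6.69000))
   = 5.70000 − (15.8220000)/(15.4800000) = 4.6779070

4.67791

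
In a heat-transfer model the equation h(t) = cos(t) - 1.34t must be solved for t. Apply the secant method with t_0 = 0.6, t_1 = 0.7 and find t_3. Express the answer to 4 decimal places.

h(0.6) = 0.021336, h(0.7) = -0.173158
t_2 = 0.700000 − (-0.173158)·(0.700000 − 0.600000) / (-0.173158 − 0.021336) = 0.700000 − (-0.017316)/(-0.194493) = 0.610970
h(0.610970) = 0.000392
t_3 = 0.610970 − 0.000392·(0.610970 − 0.700000) / (0.000392 − (-0.173158)) = 0.610970 − (-0.000035)/(0.173550) = 0.611171

0.6112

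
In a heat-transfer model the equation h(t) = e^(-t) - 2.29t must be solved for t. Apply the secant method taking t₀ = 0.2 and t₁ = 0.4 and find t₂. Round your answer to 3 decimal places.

h(0.2) = 0.36073, h(0.4) = -0.24568
t₂ = 0.40000 − (-0.24568)·(0.40000 − 0.20000) / (-0.24568 − 0.36073) = 0.40000 − (-0.04914)/(-0.60641) = 0.31897

0.319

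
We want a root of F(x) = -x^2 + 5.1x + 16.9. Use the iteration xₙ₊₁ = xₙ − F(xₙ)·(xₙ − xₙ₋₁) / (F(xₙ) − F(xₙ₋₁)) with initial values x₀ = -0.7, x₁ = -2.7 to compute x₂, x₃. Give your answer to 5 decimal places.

F(-0.7) = 12.8400000, F(-2.7) = -4.1600000
x₂ = -2.7000000 − (-4.1600000)·(-2.7000000 − (-0.7000000)) / (-4.1600000 − 12.8400000) = -2.7000000 − (8.3200000)/(-17.0000000) = -2.2105882
F(-2.2105882) = 0.7392997
x₃ = -2.2105882 − 0.7392997·(-2.2105882 − (-2.7000000)) / (0.7392997 − (-4.1600000)) = -2.2105882 − (0.3618219)/(4.8992997) = -2.2844400

-2.21059, -2.28444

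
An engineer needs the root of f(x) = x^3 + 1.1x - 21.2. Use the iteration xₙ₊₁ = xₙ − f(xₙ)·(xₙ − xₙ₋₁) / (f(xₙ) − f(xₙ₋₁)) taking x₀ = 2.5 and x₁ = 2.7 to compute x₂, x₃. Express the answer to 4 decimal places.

2.6321, 2.6352

f(2.5) = -2.825000, f(2.7) = 1.453000
x₂ = 2.700000 − 1.453000·(2.700000 − 2.500000) / (1.453000 − (-2.825000)) = 2.700000 − (0.290600)/(4.278000) = 2.632071
f(2.632071) = -0.070265
x₃ = 2.632071 − (-0.070265)·(2.632071 − 2.700000) / (-0.070265 − 1.453000) = 2.632071 − (0.004773)/(-1.523265) = 2.635204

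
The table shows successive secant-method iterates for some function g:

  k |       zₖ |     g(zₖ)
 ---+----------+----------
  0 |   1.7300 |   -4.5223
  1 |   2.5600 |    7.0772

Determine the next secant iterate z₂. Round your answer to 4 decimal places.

z₂ = 2.5600 − 7.0772·(2.5600 − 1.7300) / (7.0772 − (-4.5223))
   = 2.5600 − (5.874076)/(11.599500) = 2.053592

2.0536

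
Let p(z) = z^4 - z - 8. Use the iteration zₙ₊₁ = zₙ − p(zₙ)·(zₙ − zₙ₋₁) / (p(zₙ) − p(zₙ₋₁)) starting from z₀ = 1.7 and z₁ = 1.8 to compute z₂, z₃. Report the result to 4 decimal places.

p(1.7) = -1.347900, p(1.8) = 0.697600
z₂ = 1.800000 − 0.697600·(1.800000 − 1.700000) / (0.697600 − (-1.347900)) = 1.800000 − (0.069760)/(2.045500) = 1.765896
p(1.765896) = -0.041551
z₃ = 1.765896 − (-0.041551)·(1.765896 − 1.800000) / (-0.041551 − 0.697600) = 1.765896 − (0.001417)/(-0.739151) = 1.767813

1.7659, 1.7678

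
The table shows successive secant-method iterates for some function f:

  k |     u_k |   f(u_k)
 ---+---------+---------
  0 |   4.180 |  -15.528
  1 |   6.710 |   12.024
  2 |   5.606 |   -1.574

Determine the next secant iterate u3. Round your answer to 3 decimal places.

5.734

u3 = 5.606 − (-1.574)·(5.606 − 6.710) / (-1.574 − 12.024)
   = 5.606 − (1.73770)/(-13.59800) = 5.73379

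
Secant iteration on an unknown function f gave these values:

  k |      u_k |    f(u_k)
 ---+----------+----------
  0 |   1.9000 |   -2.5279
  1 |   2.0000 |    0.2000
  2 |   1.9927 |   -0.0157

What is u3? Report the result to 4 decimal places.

u3 = 1.9927 − (-0.0157)·(1.9927 − 2.0000) / (-0.0157 − 0.2000)
   = 1.9927 − (0.000115)/(-0.215700) = 1.993231

1.9932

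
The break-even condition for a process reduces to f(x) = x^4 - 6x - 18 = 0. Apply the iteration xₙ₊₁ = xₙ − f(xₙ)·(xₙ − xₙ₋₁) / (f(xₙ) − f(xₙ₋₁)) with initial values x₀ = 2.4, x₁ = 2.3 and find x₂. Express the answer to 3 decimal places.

f(2.4) = 0.77760, f(2.3) = -3.81590
x₂ = 2.30000 − (-3.81590)·(2.30000 − 2.40000) / (-3.81590 − 0.77760) = 2.30000 − (0.38159)/(-4.59350) = 2.38307

2.383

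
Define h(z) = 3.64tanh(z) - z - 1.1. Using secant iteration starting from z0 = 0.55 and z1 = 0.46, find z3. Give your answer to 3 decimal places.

0.457

h(0.55) = 0.17189, h(0.46) = 0.00551
z2 = 0.46000 − 0.00551·(0.46000 − 0.55000) / (0.00551 − 0.17189) = 0.46000 − (-0.00050)/(-0.16639) = 0.45702
h(0.45702) = -0.00036
z3 = 0.45702 − (-0.00036)·(0.45702 − 0.46000) / (-0.00036 − 0.00551) = 0.45702 − (0.00000)/(-0.00587) = 0.45721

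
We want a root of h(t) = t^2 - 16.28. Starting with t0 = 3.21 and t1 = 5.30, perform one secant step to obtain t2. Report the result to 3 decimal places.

3.912

h(3.21) = -5.97590, h(5.30) = 11.81000
t2 = 5.30000 − 11.81000·(5.30000 − 3.21000) / (11.81000 − (-5.97590)) = 5.30000 − (24.68290)/(17.78590) = 3.91222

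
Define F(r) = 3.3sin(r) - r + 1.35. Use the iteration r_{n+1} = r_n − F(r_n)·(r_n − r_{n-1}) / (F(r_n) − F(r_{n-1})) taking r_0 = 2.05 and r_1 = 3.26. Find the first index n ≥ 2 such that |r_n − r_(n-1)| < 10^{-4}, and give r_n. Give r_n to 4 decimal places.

n = 5, r_n = 2.7151

F(2.05) = 2.228296, F(3.26) = -2.299832
r_2 = 3.260000 − (-2.299832)·(1.210000)/(-4.528128) = 2.645442;  |Δ| = 0.614558
F(2.645442) = 0.275502
r_3 = 2.645442 − 0.275502·(-0.614558)/(2.575334) = 2.711186;  |Δ| = 0.065744
F(2.711186) = 0.015708
r_4 = 2.711186 − 0.015708·(0.065744)/(-0.259794) = 2.715161;  |Δ| = 0.003975
F(2.715161) = -0.000199
r_5 = 2.715161 − (-0.000199)·(0.003975)/(-0.015907) = 2.715111;  |Δ| = 0.000050
|r_5 − r_4| = 0.000050 < 10^{-4}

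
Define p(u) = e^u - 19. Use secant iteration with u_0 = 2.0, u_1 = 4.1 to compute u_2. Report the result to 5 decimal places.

p(2.0) = -11.6109439, p(4.1) = 41.3402876
u_2 = 4.1000000 − 41.3402876·(4.1000000 − 2.0000000) / (41.3402876 − (-11.6109439)) = 4.1000000 − (86.8146040)/(52.9512315) = 2.4604800

2.46048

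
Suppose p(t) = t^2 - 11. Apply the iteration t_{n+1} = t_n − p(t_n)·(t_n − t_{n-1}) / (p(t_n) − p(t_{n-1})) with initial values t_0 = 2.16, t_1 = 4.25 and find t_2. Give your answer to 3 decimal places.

3.148

p(2.16) = -6.33440, p(4.25) = 7.06250
t_2 = 4.25000 − 7.06250·(4.25000 − 2.16000) / (7.06250 − (-6.33440)) = 4.25000 − (14.76062)/(13.39690) = 3.14821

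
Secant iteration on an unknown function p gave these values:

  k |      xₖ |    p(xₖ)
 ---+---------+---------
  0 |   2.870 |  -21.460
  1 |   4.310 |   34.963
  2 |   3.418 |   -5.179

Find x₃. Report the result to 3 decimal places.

3.533

x₃ = 3.418 − (-5.179)·(3.418 − 4.310) / (-5.179 − 34.963)
   = 3.418 − (4.61967)/(-40.14200) = 3.53308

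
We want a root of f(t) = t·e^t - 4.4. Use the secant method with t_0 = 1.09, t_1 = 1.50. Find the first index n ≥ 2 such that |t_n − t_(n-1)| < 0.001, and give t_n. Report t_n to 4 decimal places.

n = 5, t_n = 1.2547

f(1.09) = -1.158041, f(1.50) = 2.322534
t_2 = 1.500000 − 2.322534·(0.410000)/(3.480575) = 1.226413;  |Δ| = 0.273587
f(1.226413) = -0.219180
t_3 = 1.226413 − (-0.219180)·(-0.273587)/(-2.541714) = 1.250006;  |Δ| = 0.023592
f(1.250006) = -0.037027
t_4 = 1.250006 − (-0.037027)·(0.023592)/(0.182153) = 1.254801;  |Δ| = 0.004796
f(1.254801) = 0.000766
t_5 = 1.254801 − 0.000766·(0.004796)/(0.037793) = 1.254704;  |Δ| = 0.000097
|t_5 − t_4| = 0.000097 < 0.001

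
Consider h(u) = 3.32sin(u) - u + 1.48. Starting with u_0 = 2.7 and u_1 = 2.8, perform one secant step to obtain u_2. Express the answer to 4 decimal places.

h(2.7) = 0.198901, h(2.8) = -0.207839
u_2 = 2.800000 − (-0.207839)·(2.800000 − 2.700000) / (-0.207839 − 0.198901) = 2.800000 − (-0.020784)/(-0.406741) = 2.748901

2.7489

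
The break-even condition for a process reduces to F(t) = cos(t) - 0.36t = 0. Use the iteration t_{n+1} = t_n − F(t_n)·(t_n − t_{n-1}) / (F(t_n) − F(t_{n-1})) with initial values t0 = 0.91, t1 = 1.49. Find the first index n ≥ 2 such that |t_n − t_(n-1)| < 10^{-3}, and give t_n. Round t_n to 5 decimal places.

F(0.91) = 0.2861457, F(1.49) = -0.4556916
t2 = 1.4900000 − (-0.4556916)·(0.5800000)/(-0.7418373) = 1.1337209;  |Δ| = 0.3562791
F(1.1337209) = 0.0151521
t3 = 1.1337209 − 0.0151521·(-0.3562791)/(0.4708436) = 1.1451862;  |Δ| = 0.0114653
F(1.1451862) = 0.0006095
t4 = 1.1451862 − 0.0006095·(0.0114653)/(-0.0145426) = 1.1456667;  |Δ| = 0.0004805
|t4 − t3| = 0.0004805 < 10^{-3}

n = 4, t_n = 1.14567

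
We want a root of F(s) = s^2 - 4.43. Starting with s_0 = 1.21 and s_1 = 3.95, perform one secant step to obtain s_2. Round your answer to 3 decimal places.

F(1.21) = -2.96590, F(3.95) = 11.17250
s_2 = 3.95000 − 11.17250·(3.95000 − 1.21000) / (11.17250 − (-2.96590)) = 3.95000 − (30.61265)/(14.13840) = 1.78479

1.785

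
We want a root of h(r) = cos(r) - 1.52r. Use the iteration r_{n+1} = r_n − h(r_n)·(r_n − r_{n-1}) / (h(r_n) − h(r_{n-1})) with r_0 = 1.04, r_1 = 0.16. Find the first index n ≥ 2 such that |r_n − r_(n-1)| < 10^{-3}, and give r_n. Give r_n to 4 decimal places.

h(1.04) = -1.074580, h(0.16) = 0.744027
r_2 = 0.160000 − 0.744027·(-0.880000)/(1.818607) = 0.520025;  |Δ| = 0.360025
h(0.520025) = 0.077369
r_3 = 0.520025 − 0.077369·(0.360025)/(-0.666659) = 0.561808;  |Δ| = 0.041783
h(0.561808) = -0.007654
r_4 = 0.561808 − (-0.007654)·(0.041783)/(-0.085023) = 0.558046;  |Δ| = 0.003761
h(0.558046) = 0.000061
r_5 = 0.558046 − 0.000061·(-0.003761)/(0.007715) = 0.558076;  |Δ| = 0.000030
|r_5 − r_4| = 0.000030 < 10^{-3}

n = 5, r_n = 0.5581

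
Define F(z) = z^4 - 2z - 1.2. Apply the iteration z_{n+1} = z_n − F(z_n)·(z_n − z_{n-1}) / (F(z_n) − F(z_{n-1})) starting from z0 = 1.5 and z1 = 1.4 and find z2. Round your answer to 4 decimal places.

1.4155

F(1.5) = 0.862500, F(1.4) = -0.158400
z2 = 1.400000 − (-0.158400)·(1.400000 − 1.500000) / (-0.158400 − 0.862500) = 1.400000 − (0.015840)/(-1.020900) = 1.415516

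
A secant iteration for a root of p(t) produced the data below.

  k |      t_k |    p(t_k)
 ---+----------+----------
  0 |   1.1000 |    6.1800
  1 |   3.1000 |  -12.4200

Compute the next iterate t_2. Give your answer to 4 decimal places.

1.7645

t_2 = 3.1000 − (-12.4200)·(3.1000 − 1.1000) / (-12.4200 − 6.1800)
   = 3.1000 − (-24.840000)/(-18.600000) = 1.764516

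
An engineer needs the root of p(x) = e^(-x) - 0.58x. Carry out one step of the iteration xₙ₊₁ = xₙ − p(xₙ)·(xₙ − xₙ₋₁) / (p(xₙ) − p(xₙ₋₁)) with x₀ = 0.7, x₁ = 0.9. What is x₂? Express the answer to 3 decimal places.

p(0.7) = 0.09059, p(0.9) = -0.11543
x₂ = 0.90000 − (-0.11543)·(0.90000 − 0.70000) / (-0.11543 − 0.09059) = 0.90000 − (-0.02309)/(-0.20602) = 0.78794

0.788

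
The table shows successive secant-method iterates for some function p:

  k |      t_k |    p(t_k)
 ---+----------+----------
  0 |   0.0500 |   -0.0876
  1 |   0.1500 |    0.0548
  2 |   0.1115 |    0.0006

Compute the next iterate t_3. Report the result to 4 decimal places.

t_3 = 0.1115 − 0.0006·(0.1115 − 0.1500) / (0.0006 − 0.0548)
   = 0.1115 − (-0.000023)/(-0.054200) = 0.111074

0.1111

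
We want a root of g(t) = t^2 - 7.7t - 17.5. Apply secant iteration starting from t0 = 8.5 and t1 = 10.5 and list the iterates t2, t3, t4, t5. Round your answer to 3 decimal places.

g(8.5) = -10.70000, g(10.5) = 11.90000
t2 = 10.50000 − 11.90000·(10.50000 − 8.50000) / (11.90000 − (-10.70000)) = 10.50000 − (23.80000)/(22.60000) = 9.44690
g(9.44690) = -0.99718
t3 = 9.44690 − (-0.99718)·(9.44690 − 10.50000) / (-0.99718 − 11.90000) = 9.44690 − (1.05013)/(-12.89718) = 9.52833
g(9.52833) = -0.07912
t4 = 9.52833 − (-0.07912)·(9.52833 − 9.44690) / (-0.07912 − (-0.99718)) = 9.52833 − (-0.00644)/(0.91806) = 9.53534
g(9.53534) = 0.00062
t5 = 9.53534 − 0.00062·(9.53534 − 9.52833) / (0.00062 − (-0.07912)) = 9.53534 − (0.00000)/(0.07974) = 9.53529

9.447, 9.528, 9.535, 9.535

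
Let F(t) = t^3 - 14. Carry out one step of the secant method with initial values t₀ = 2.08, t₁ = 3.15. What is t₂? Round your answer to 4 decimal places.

F(2.08) = -5.001088, F(3.15) = 17.255875
t₂ = 3.150000 − 17.255875·(3.150000 − 2.080000) / (17.255875 − (-5.001088)) = 3.150000 − (18.463786)/(22.256963) = 2.320427

2.3204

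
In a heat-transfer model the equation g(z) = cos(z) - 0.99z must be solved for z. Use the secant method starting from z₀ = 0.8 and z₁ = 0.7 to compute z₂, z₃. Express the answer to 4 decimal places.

0.7430, 0.7435

g(0.8) = -0.095293, g(0.7) = 0.071842
z₂ = 0.700000 − 0.071842·(0.700000 − 0.800000) / (0.071842 − (-0.095293)) = 0.700000 − (-0.007184)/(0.167135) = 0.742984
g(0.742984) = 0.000898
z₃ = 0.742984 − 0.000898·(0.742984 − 0.700000) / (0.000898 − 0.071842) = 0.742984 − (0.000039)/(-0.070944) = 0.743529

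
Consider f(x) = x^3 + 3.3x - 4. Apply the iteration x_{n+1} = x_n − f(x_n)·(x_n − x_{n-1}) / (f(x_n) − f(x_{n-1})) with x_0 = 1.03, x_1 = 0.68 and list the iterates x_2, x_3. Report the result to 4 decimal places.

f(1.03) = 0.491727, f(0.68) = -1.441568
x_2 = 0.680000 − (-1.441568)·(0.680000 − 1.030000) / (-1.441568 − 0.491727) = 0.680000 − (0.504549)/(-1.933295) = 0.940979
f(0.940979) = -0.061589
x_3 = 0.940979 − (-0.061589)·(0.940979 − 0.680000) / (-0.061589 − (-1.441568)) = 0.940979 − (-0.016073)/(1.379979) = 0.952626

0.9410, 0.9526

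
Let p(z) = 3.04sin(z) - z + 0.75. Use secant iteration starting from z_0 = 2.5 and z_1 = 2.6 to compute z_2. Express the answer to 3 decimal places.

2.520

p(2.5) = 0.06936, p(2.6) = -0.28288
z_2 = 2.60000 − (-0.28288)·(2.60000 − 2.50000) / (-0.28288 − 0.06936) = 2.60000 − (-0.02829)/(-0.35223) = 2.51969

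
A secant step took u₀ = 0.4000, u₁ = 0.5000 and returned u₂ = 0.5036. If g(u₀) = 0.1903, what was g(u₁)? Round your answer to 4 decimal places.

The secant line through (0.4000, 0.1903) and (0.5000, g(u₁)) crosses zero at u₂ = 0.5036.
So (0.4000, 0.1903), (0.5000, g(u₁)), (0.5036, 0) are collinear:
g(u₁) = 0.1903 · (0.5000 − 0.5036) / (0.4000 − 0.5036) = 0.1903 · (-0.003600)/(-0.103600) = 0.006613

0.0066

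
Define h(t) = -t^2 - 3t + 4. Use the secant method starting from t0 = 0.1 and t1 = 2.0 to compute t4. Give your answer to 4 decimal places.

1.0011

h(0.1) = 3.690000, h(2.0) = -6.000000
t2 = 2.000000 − (-6.000000)·(2.000000 − 0.100000) / (-6.000000 − 3.690000) = 2.000000 − (-11.400000)/(-9.690000) = 0.823529
h(0.823529) = 0.851211
t3 = 0.823529 − 0.851211·(0.823529 − 2.000000) / (0.851211 − (-6.000000)) = 0.823529 − (-1.001425)/(6.851211) = 0.969697
h(0.969697) = 0.150597
t4 = 0.969697 − 0.150597·(0.969697 − 0.823529) / (0.150597 − 0.851211) = 0.969697 − (0.022012)/(-0.700614) = 1.001116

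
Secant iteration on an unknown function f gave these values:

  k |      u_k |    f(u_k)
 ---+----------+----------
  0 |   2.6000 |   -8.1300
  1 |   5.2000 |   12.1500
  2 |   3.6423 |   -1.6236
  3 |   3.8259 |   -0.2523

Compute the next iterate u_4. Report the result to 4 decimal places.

3.8597

u_4 = 3.8259 − (-0.2523)·(3.8259 − 3.6423) / (-0.2523 − (-1.6236))
   = 3.8259 − (-0.046322)/(1.371300) = 3.859680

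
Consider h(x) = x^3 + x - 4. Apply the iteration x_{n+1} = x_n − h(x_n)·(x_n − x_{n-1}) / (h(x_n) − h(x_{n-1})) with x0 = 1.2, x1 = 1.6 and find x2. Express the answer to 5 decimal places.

h(1.2) = -1.0720000, h(1.6) = 1.6960000
x2 = 1.6000000 − 1.6960000·(1.6000000 − 1.2000000) / (1.6960000 − (-1.0720000)) = 1.6000000 − (0.6784000)/(2.7680000) = 1.3549133

1.35491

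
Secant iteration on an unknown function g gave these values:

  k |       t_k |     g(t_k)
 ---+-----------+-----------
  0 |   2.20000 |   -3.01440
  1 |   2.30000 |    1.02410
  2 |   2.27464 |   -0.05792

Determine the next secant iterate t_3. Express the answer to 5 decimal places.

t_3 = 2.27464 − (-0.05792)·(2.27464 − 2.30000) / (-0.05792 − 1.02410)
   = 2.27464 − (0.0014689)/(-1.0820200) = 2.2759975

2.27600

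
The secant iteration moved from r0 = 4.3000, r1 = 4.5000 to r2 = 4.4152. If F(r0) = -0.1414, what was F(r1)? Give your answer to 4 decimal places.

0.1041

The secant line through (4.3000, -0.1414) and (4.5000, F(r1)) crosses zero at r2 = 4.4152.
So (4.3000, -0.1414), (4.5000, F(r1)), (4.4152, 0) are collinear:
F(r1) = -0.1414 · (4.5000 − 4.4152) / (4.3000 − 4.4152) = -0.1414 · (0.084800)/(-0.115200) = 0.104086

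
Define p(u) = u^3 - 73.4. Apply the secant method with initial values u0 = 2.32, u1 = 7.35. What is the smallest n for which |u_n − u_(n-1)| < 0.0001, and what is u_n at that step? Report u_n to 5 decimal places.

p(2.32) = -60.9128320, p(7.35) = 323.6653750
u2 = 7.3500000 − 323.6653750·(5.0300000)/(384.5782070) = 3.1166950;  |Δ| = 4.2333050
p(3.1166950) = -43.1250856
u3 = 3.1166950 − (-43.1250856)·(-4.2333050)/(-366.7904606) = 3.6144224;  |Δ| = 0.4977273
p(3.6144224) = -26.1810090
u4 = 3.6144224 − (-26.1810090)·(0.4977273)/(16.9440766) = 4.3834819;  |Δ| = 0.7690596
p(4.3834819) = 10.8282267
u5 = 4.3834819 − 10.8282267·(0.7690596)/(37.0092358) = 4.1584691;  |Δ| = 0.2250128
p(4.1584691) = -1.4881526
u6 = 4.1584691 − (-1.4881526)·(-0.2250128)/(-12.3163793) = 4.1856568;  |Δ| = 0.0271876
p(4.1856568) = -0.0684542
u7 = 4.1856568 − (-0.0684542)·(0.0271876)/(1.4196984) = 4.1869677;  |Δ| = 0.0013109
p(4.1869677) = 0.0004682
u8 = 4.1869677 − 0.0004682·(0.0013109)/(0.0689223) = 4.1869588;  |Δ| = 0.0000089
|u8 − u7| = 0.0000089 < 0.0001

n = 8, u_n = 4.18696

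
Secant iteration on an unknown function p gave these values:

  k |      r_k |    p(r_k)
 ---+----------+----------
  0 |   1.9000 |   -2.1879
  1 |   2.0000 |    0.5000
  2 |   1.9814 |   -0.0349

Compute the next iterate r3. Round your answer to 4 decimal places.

r3 = 1.9814 − (-0.0349)·(1.9814 − 2.0000) / (-0.0349 − 0.5000)
   = 1.9814 − (0.000649)/(-0.534900) = 1.982614

1.9826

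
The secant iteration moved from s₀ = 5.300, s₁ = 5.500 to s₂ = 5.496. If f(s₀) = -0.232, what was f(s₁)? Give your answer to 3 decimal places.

The secant line through (5.300, -0.232) and (5.500, f(s₁)) crosses zero at s₂ = 5.496.
So (5.300, -0.232), (5.500, f(s₁)), (5.496, 0) are collinear:
f(s₁) = -0.232 · (5.500 − 5.496) / (5.300 − 5.496) = -0.232 · (0.00400)/(-0.19600) = 0.00473

0.005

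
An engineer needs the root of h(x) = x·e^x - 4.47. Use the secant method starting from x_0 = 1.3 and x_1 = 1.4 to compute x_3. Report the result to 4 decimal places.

h(1.3) = 0.300086, h(1.4) = 1.207280
x_2 = 1.400000 − 1.207280·(1.400000 − 1.300000) / (1.207280 − 0.300086) = 1.400000 − (0.120728)/(0.907194) = 1.266922
h(1.266922) = 0.027454
x_3 = 1.266922 − 0.027454·(1.266922 − 1.400000) / (0.027454 − 1.207280) = 1.266922 − (-0.003654)/(-1.179826) = 1.263825

1.2638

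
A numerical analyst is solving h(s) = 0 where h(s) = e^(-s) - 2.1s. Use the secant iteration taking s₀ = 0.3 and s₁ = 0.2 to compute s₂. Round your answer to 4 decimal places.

0.3385

h(0.3) = 0.110818, h(0.2) = 0.398731
s₂ = 0.200000 − 0.398731·(0.200000 − 0.300000) / (0.398731 − 0.110818) = 0.200000 − (-0.039873)/(0.287913) = 0.338490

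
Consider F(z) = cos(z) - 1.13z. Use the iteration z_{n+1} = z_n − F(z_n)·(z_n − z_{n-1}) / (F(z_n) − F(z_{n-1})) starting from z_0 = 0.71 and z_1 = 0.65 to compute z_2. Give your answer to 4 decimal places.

F(0.71) = -0.043938, F(0.65) = 0.061584
z_2 = 0.650000 − 0.061584·(0.650000 − 0.710000) / (0.061584 − (-0.043938)) = 0.650000 − (-0.003695)/(0.105522) = 0.685017

0.6850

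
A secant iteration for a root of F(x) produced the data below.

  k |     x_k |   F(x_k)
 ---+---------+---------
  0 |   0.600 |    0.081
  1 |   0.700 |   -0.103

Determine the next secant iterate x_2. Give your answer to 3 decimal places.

x_2 = 0.700 − (-0.103)·(0.700 − 0.600) / (-0.103 − 0.081)
   = 0.700 − (-0.01030)/(-0.18400) = 0.64402

0.644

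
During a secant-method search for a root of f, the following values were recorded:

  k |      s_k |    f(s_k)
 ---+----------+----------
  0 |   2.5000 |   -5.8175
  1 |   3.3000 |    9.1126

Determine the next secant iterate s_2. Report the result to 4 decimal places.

2.8117

s_2 = 3.3000 − 9.1126·(3.3000 − 2.5000) / (9.1126 − (-5.8175))
   = 3.3000 − (7.290080)/(14.930100) = 2.811719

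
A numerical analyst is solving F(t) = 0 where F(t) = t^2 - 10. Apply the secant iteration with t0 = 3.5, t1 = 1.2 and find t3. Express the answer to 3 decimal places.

3.228

F(3.5) = 2.25000, F(1.2) = -8.56000
t2 = 1.20000 − (-8.56000)·(1.20000 − 3.50000) / (-8.56000 − 2.25000) = 1.20000 − (19.68800)/(-10.81000) = 3.02128
F(3.02128) = -0.87189
t3 = 3.02128 − (-0.87189)·(3.02128 − 1.20000) / (-0.87189 − (-8.56000)) = 3.02128 − (-1.58795)/(7.68811) = 3.22782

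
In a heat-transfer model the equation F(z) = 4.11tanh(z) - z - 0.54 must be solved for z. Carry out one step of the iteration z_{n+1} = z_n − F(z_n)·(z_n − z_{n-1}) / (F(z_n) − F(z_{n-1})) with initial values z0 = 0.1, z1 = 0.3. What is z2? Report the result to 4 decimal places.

0.1784

F(0.1) = -0.230365, F(0.3) = 0.357295
z2 = 0.300000 − 0.357295·(0.300000 − 0.100000) / (0.357295 − (-0.230365)) = 0.300000 − (0.071459)/(0.587659) = 0.178401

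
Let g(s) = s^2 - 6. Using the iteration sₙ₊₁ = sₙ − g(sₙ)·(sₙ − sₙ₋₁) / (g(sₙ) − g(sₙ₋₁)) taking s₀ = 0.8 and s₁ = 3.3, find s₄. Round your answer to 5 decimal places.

2.45358

g(0.8) = -5.3600000, g(3.3) = 4.8900000
s₂ = 3.3000000 − 4.8900000·(3.3000000 − 0.8000000) / (4.8900000 − (-5.3600000)) = 3.3000000 − (12.2250000)/(10.2500000) = 2.1073171
g(2.1073171) = -1.5592148
s₃ = 2.1073171 − (-1.5592148)·(2.1073171 − 3.3000000) / (-1.5592148 − 4.8900000) = 2.1073171 − (1.8596488)/(-6.4492148) = 2.3956698
g(2.3956698) = -0.2607661
s₄ = 2.3956698 − (-0.2607661)·(2.3956698 − 2.1073171) / (-0.2607661 − (-1.5592148)) = 2.3956698 − (-0.0751926)/(1.2984487) = 2.4535794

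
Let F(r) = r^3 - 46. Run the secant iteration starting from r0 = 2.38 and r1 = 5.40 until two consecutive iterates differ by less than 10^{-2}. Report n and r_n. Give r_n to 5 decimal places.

F(2.38) = -32.5187280, F(5.40) = 111.4640000
r2 = 5.4000000 − 111.4640000·(3.0200000)/(143.9827280) = 3.0620718;  |Δ| = 2.3379282
F(3.0620718) = -17.2891460
r3 = 3.0620718 − (-17.2891460)·(-2.3379282)/(-128.7531460) = 3.3760120;  |Δ| = 0.3139402
F(3.3760120) = -7.5220500
r4 = 3.3760120 − (-7.5220500)·(0.3139402)/(9.7670961) = 3.6177904;  |Δ| = 0.2417785
F(3.6177904) = 1.3511152
r5 = 3.6177904 − 1.3511152·(0.2417785)/(8.8731652) = 3.5809749;  |Δ| = 0.0368156
F(3.5809749) = -0.0797954
r6 = 3.5809749 − (-0.0797954)·(-0.0368156)/(-1.4309107) = 3.5830279;  |Δ| = 0.0020530
|r6 − r5| = 0.0020530 < 10^{-2}

n = 6, r_n = 3.58303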